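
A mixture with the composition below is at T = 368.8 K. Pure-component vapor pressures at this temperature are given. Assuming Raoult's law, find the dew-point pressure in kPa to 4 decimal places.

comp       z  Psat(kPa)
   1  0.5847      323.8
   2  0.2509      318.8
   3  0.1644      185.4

At the dew point ψ → 1, so Σzᵢ/Kᵢ = 1 with Kᵢ = Pᵢˢᵃᵗ/P ⇒ 1/P = Σzᵢ/Pᵢˢᵃᵗ.
1/P = 0.5847/323.8 + 0.2509/318.8 + 0.1644/185.4 = 0.0034795 ⇒ P = 287.3985 kPa

Pdew = 287.3985 kPa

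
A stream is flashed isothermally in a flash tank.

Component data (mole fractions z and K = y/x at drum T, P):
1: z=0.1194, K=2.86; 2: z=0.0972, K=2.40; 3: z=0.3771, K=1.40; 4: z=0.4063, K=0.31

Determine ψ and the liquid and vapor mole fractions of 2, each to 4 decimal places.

Rachford–Rice: g(ψ) = Σ zᵢ(Kᵢ−1)/(1+ψ(Kᵢ−1)) = 0.
g(0) = ΣzᵢKᵢ − 1 = 0.2287 and g(1) = 1 − Σzᵢ/Kᵢ = -0.6623, so a root lies in (0, 1).
Newton iteration, ψ⁰ = 0.5:
  ψ = 0.5000: g = -0.10719, g' = -0.6696 → ψ = 0.3399
  ψ = 0.3399: g = -0.00520, g' = -0.6194 → ψ = 0.3315
Converged at ψ = 0.3315.
Compositions from xᵢ = zᵢ/(1+ψ(Kᵢ−1)), yᵢ = Kᵢxᵢ:
  1: x = 0.0739, y = 0.2112
  2: x = 0.0664, y = 0.1593
  3: x = 0.3329, y = 0.4661
  4: x = 0.5268, y = 0.1633

ψ = 0.3315, x_2 = 0.0664, y_2 = 0.1593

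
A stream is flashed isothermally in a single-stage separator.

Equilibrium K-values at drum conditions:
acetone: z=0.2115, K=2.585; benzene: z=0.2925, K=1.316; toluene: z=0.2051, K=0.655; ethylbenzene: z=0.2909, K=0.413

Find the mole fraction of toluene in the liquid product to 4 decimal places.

Newton–Raphson from V/F = 0.46:
  V/F = 0.4600: g = -0.04346, g' = -0.4226 → V/F = 0.3572
  V/F = 0.3572: g = 0.00035, g' = -0.4324 → V/F = 0.3580
Converged at V/F = 0.3580.
Compositions from xᵢ = zᵢ/(1+V/F(Kᵢ−1)), yᵢ = Kᵢxᵢ:
  acetone: x = 0.1349, y = 0.3488
  benzene: x = 0.2628, y = 0.3458
  toluene: x = 0.2340, y = 0.1533
  ethylbenzene: x = 0.3683, y = 0.1521

x_toluene = 0.2340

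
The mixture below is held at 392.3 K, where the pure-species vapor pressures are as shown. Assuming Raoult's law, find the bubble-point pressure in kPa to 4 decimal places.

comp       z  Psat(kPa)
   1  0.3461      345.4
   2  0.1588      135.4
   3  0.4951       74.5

At the bubble point ψ → 0, so ΣzᵢKᵢ = 1 with Kᵢ = Pᵢˢᵃᵗ/P ⇒ P = ΣzᵢPᵢˢᵃᵗ.
P = 0.3461·345.4 + 0.1588·135.4 + 0.4951·74.5 = 177.9294 kPa

Pbub = 177.9294 kPa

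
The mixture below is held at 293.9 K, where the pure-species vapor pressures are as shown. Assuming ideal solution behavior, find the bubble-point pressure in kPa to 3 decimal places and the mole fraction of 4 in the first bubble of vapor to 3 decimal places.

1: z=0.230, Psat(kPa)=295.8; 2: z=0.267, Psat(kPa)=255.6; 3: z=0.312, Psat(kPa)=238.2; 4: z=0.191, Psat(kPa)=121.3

Pbub = 233.766 kPa, y_4 = 0.099

At the bubble point ψ → 0, so ΣzᵢKᵢ = 1 with Kᵢ = Pᵢˢᵃᵗ/P ⇒ P = ΣzᵢPᵢˢᵃᵗ.
P = 0.230·295.8 + 0.267·255.6 + 0.312·238.2 + 0.191·121.3 = 233.766 kPa
yᵢ = zᵢPᵢˢᵃᵗ/P ⇒ y_4 = 0.191·121.3/233.766 = 0.099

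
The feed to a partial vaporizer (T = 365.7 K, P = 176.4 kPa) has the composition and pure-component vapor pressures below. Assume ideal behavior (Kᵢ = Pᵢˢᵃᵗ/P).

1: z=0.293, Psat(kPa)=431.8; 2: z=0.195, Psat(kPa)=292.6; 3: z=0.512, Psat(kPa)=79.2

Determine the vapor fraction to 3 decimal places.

ψ = 0.415

Raoult's law: Kᵢ = Pᵢˢᵃᵗ/P = Pᵢˢᵃᵗ/176.4.
  K_1 = 431.8/176.4 = 2.44785, K_2 = 292.6/176.4 = 1.65873, K_3 = 79.2/176.4 = 0.44898
Let ψ = V/F and solve Σ zᵢ(Kᵢ−1)/(1+ψ(Kᵢ−1)) = 0.
g(0) = ΣzᵢKᵢ − 1 = 0.271 and g(1) = 1 − Σzᵢ/Kᵢ = -0.378, so a root lies in (0, 1).
Newton–Raphson from ψ = 0.5:
  ψ = 0.500: g = -0.0467, g' = -0.551 → ψ = 0.415
Converged at ψ = 0.415.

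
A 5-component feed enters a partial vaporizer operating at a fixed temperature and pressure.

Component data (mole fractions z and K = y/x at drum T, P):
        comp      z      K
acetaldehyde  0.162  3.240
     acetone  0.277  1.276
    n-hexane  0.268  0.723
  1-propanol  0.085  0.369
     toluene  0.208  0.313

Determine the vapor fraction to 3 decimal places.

Rachford–Rice: g(ψ) = Σ zᵢ(Kᵢ−1)/(1+ψ(Kᵢ−1)) = 0.
Feasibility: ΣzᵢKᵢ = 1.169, Σzᵢ/Kᵢ = 1.533 — both > 1, two phases present.
Newton iteration, ψ⁰ = 0.47:
  ψ = 0.470: g = -0.1282, g' = -0.519 → ψ = 0.223
  ψ = 0.223: g = 0.0037, g' = -0.586 → ψ = 0.229
Converged at ψ = 0.229.

ψ = 0.229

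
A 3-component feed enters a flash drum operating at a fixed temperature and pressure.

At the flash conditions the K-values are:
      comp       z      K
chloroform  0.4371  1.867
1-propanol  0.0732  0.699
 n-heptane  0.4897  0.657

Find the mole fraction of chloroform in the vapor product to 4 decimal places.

y_chloroform = 0.5234

Material balance + equilibrium reduce to Σ zᵢ(Kᵢ−1)/(1+V/F(Kᵢ−1)) = 0.
Feasibility: ΣzᵢKᵢ = 1.1890, Σzᵢ/Kᵢ = 1.0842 — both > 1, two phases present.
Newton iteration, V/F⁰ = 0.5:
  V/F = 0.5000: g = 0.03569, g' = -0.2530 → V/F = 0.6411
  V/F = 0.6411: g = 0.00097, g' = -0.2406 → V/F = 0.6451
Converged at V/F = 0.6451.
Compositions from xᵢ = zᵢ/(1+V/F(Kᵢ−1)), yᵢ = Kᵢxᵢ:
  chloroform: x = 0.2803, y = 0.5234
  1-propanol: x = 0.0908, y = 0.0635
  n-heptane: x = 0.6288, y = 0.4132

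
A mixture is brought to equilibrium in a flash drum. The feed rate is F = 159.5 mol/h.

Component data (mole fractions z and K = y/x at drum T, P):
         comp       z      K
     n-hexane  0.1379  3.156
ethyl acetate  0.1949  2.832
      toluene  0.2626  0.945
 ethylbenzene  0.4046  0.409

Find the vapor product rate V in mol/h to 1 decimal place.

V = 73.3 mol/h

Material balance + equilibrium reduce to Σ zᵢ(Kᵢ−1)/(1+ψ(Kᵢ−1)) = 0.
Check two-phase: ΣzᵢKᵢ = 1.4008 > 1 and Σzᵢ/Kᵢ = 1.3796 > 1, so g(0) = 0.4008 > 0 and g(1) = -0.3796 < 0.
Iterate (Newton) starting at ψ = 0.5:
  ψ = 0.5000: g = -0.02484, g' = -0.6122 → ψ = 0.4594
  ψ = 0.4594: g = 0.00018, g' = -0.6218 → ψ = 0.4597
Converged at ψ = 0.4597.
Then V = ψ·F = 0.4597·159.5 = 73.3 mol/h and L = F − V = 86.2 mol/h.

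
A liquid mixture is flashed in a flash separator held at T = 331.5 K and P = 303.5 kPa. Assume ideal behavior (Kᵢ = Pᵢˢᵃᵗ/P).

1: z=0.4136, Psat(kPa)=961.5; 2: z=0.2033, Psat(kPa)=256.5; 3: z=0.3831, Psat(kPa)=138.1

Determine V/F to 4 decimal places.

V/F = 0.6727

Raoult's law: Kᵢ = Pᵢˢᵃᵗ/P = Pᵢˢᵃᵗ/303.5.
  K_1 = 961.5/303.5 = 3.168040, K_2 = 256.5/303.5 = 0.845140, K_3 = 138.1/303.5 = 0.455025
Material balance + equilibrium reduce to Σ zᵢ(Kᵢ−1)/(1+V/F(Kᵢ−1)) = 0.
Check two-phase: ΣzᵢKᵢ = 1.6564 > 1 and Σzᵢ/Kᵢ = 1.2130 > 1, so g(0) = 0.6564 > 0 and g(1) = -0.2130 < 0.
Newton–Raphson from V/F = 0.5:
  V/F = 0.5000: g = 0.10917, g' = -0.6683 → V/F = 0.6634
  V/F = 0.6634: g = 0.00570, g' = -0.6122 → V/F = 0.6727
Converged at V/F = 0.6727.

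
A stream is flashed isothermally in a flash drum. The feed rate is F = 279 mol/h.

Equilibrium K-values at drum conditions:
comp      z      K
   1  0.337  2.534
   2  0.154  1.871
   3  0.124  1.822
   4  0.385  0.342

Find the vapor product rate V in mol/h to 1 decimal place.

V = 170.0 mol/h

Material balance + equilibrium reduce to Σ zᵢ(Kᵢ−1)/(1+ψ(Kᵢ−1)) = 0.
Feasibility: ΣzᵢKᵢ = 1.500, Σzᵢ/Kᵢ = 1.409 — both > 1, two phases present.
Newton–Raphson from ψ = 0.64:
  ψ = 0.640: g = -0.0238, g' = -0.783 → ψ = 0.610
  ψ = 0.610: g = -0.0003, g' = -0.764 → ψ = 0.609
Converged at ψ = 0.609.
Then V = ψ·F = 0.6092·279 = 170.0 mol/h and L = F − V = 109.0 mol/h.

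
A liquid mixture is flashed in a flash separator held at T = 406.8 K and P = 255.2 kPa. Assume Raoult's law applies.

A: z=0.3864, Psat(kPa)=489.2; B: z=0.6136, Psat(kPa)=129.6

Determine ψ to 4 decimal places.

ψ = 0.1159

Raoult's law: Kᵢ = Pᵢˢᵃᵗ/P = Pᵢˢᵃᵗ/255.2.
  K_A = 489.2/255.2 = 1.916928, K_B = 129.6/255.2 = 0.507837
Material balance + equilibrium reduce to Σ zᵢ(Kᵢ−1)/(1+ψ(Kᵢ−1)) = 0.
Check two-phase: ΣzᵢKᵢ = 1.0523 > 1 and Σzᵢ/Kᵢ = 1.4098 > 1, so g(0) = 0.0523 > 0 and g(1) = -0.4098 < 0.
Binary case is linear: z₁(K₁−1)(1+ψ(K₂−1)) + z₂(K₂−1)(1+ψ(K₁−1)) = 0
⇒ ψ = [z₁(K₁−1)+z₂(K₂−1)] / [−(K₁−1)(K₂−1)] = 0.05231/0.45128 = 0.1159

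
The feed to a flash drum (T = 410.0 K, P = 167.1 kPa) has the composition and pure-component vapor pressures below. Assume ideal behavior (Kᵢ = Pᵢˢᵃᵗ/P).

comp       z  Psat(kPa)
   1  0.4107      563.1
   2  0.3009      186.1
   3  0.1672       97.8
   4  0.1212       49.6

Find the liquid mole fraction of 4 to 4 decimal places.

x_4 = 0.3292

Raoult's law: Kᵢ = Pᵢˢᵃᵗ/P = Pᵢˢᵃᵗ/167.1.
  K_1 = 563.1/167.1 = 3.369838, K_2 = 186.1/167.1 = 1.113704, K_3 = 97.8/167.1 = 0.585278, K_4 = 49.6/167.1 = 0.296828
Material balance + equilibrium reduce to Σ zᵢ(Kᵢ−1)/(1+ψ(Kᵢ−1)) = 0.
g(0) = ΣzᵢKᵢ − 1 = 0.8529 and g(1) = 1 − Σzᵢ/Kᵢ = -0.0860, so a root lies in (0, 1).
Newton–Raphson from ψ = 0.66:
  ψ = 0.6600: g = 0.15691, g' = -0.6174 → ψ = 0.9142
  ψ = 0.9142: g = -0.01190, g' = -0.7775 → ψ = 0.8988
  ψ = 0.8988: g = -0.00018, g' = -0.7543 → ψ = 0.8986
Converged at ψ = 0.8986.
Compositions from xᵢ = zᵢ/(1+ψ(Kᵢ−1)), yᵢ = Kᵢxᵢ:
  1: x = 0.1312, y = 0.4422
  2: x = 0.2730, y = 0.3040
  3: x = 0.2665, y = 0.1560
  4: x = 0.3292, y = 0.0977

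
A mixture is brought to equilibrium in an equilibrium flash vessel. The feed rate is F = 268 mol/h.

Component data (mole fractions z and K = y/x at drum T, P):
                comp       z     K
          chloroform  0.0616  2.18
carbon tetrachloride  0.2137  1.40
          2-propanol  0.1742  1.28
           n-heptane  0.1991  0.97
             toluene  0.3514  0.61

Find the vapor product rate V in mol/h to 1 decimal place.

Material balance + equilibrium reduce to Σ zᵢ(Kᵢ−1)/(1+ψ(Kᵢ−1)) = 0.
Feasibility: ΣzᵢKᵢ = 1.0639, Σzᵢ/Kᵢ = 1.0983 — both > 1, two phases present.
Newton–Raphson from ψ = 0.5:
  ψ = 0.5000: g = -0.01657, g' = -0.1508 → ψ = 0.3901
  ψ = 0.3901: g = 0.00000, g' = -0.1514 → ψ = 0.3902
Converged at ψ = 0.3902.
Then V = ψ·F = 0.3902·268 = 104.6 mol/h and L = F − V = 163.4 mol/h.

V = 104.6 mol/h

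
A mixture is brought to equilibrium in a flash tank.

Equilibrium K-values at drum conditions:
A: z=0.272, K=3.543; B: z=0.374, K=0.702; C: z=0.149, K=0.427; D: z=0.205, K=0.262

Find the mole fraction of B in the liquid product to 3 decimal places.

Rachford–Rice: g(V/F) = Σ zᵢ(Kᵢ−1)/(1+V/F(Kᵢ−1)) = 0.
Feasibility: ΣzᵢKᵢ = 1.344, Σzᵢ/Kᵢ = 1.741 — both > 1, two phases present.
Newton–Raphson from V/F = 0.5:
  V/F = 0.500: g = -0.1859, g' = -0.763 → V/F = 0.256
  V/F = 0.256: g = 0.0113, g' = -0.920 → V/F = 0.269
Converged at V/F = 0.269.
Compositions from xᵢ = zᵢ/(1+V/F(Kᵢ−1)), yᵢ = Kᵢxᵢ:
  A: x = 0.162, y = 0.572
  B: x = 0.407, y = 0.285
  C: x = 0.176, y = 0.075
  D: x = 0.256, y = 0.067

x_B = 0.407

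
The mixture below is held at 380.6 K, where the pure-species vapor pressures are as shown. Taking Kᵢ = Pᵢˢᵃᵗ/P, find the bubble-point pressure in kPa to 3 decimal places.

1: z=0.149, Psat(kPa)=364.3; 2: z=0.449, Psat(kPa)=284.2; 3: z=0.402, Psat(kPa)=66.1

At the bubble point ψ → 0, so ΣzᵢKᵢ = 1 with Kᵢ = Pᵢˢᵃᵗ/P ⇒ P = ΣzᵢPᵢˢᵃᵗ.
P = 0.149·364.3 + 0.449·284.2 + 0.402·66.1 = 208.459 kPa

Pbub = 208.459 kPa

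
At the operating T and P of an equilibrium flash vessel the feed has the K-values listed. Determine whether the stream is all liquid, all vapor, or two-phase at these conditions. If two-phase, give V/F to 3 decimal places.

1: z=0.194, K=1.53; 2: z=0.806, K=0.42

ΣzᵢKᵢ = 0.635; Σzᵢ/Kᵢ = 2.046.
Since ΣzᵢKᵢ < 1 the mixture is below its bubble point — single liquid phase.

all liquid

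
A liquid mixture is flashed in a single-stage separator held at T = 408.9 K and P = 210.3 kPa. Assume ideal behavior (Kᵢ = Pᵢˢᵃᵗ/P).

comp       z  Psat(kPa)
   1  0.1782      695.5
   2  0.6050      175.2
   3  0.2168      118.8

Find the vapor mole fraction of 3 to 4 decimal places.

Raoult's law: Kᵢ = Pᵢˢᵃᵗ/P = Pᵢˢᵃᵗ/210.3.
  K_1 = 695.5/210.3 = 3.307180, K_2 = 175.2/210.3 = 0.833096, K_3 = 118.8/210.3 = 0.564907
Material balance + equilibrium reduce to Σ zᵢ(Kᵢ−1)/(1+V/F(Kᵢ−1)) = 0.
Check two-phase: ΣzᵢKᵢ = 1.2158 > 1 and Σzᵢ/Kᵢ = 1.1639 > 1, so g(0) = 0.2158 > 0 and g(1) = -0.1639 < 0.
Newton iteration, V/F⁰ = 0.47:
  V/F = 0.4700: g = -0.03090, g' = -0.3030 → V/F = 0.3680
  V/F = 0.3680: g = 0.00245, g' = -0.3547 → V/F = 0.3749
  V/F = 0.3749: g = 0.00001, g' = -0.3505 → V/F = 0.3750
Converged at V/F = 0.3750.
Compositions from xᵢ = zᵢ/(1+V/F(Kᵢ−1)), yᵢ = Kᵢxᵢ:
  1: x = 0.0955, y = 0.3160
  2: x = 0.6454, y = 0.5377
  3: x = 0.2591, y = 0.1463

y_3 = 0.1463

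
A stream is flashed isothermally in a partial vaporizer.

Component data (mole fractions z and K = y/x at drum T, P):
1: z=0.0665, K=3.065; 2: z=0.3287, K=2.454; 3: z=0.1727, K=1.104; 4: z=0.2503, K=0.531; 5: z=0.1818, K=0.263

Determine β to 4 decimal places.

β = 0.4936

Material balance + equilibrium reduce to Σ zᵢ(Kᵢ−1)/(1+β(Kᵢ−1)) = 0.
Feasibility: ΣzᵢKᵢ = 1.3818, Σzᵢ/Kᵢ = 1.4747 — both > 1, two phases present.
Iterate (Newton) starting at β = 0.31:
  β = 0.3100: g = 0.11954, g' = -0.6786 → β = 0.4862
  β = 0.4862: g = 0.00477, g' = -0.6430 → β = 0.4936
Converged at β = 0.4936.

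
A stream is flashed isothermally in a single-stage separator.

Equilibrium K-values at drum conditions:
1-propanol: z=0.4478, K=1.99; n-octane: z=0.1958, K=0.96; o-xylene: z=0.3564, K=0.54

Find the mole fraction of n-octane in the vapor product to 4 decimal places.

Material balance + equilibrium reduce to Σ zᵢ(Kᵢ−1)/(1+β(Kᵢ−1)) = 0.
g(0) = ΣzᵢKᵢ − 1 = 0.2715 and g(1) = 1 − Σzᵢ/Kᵢ = -0.0890, so a root lies in (0, 1).
Newton iteration, β⁰ = 0.5:
  β = 0.5000: g = 0.07563, g' = -0.3239 → β = 0.7335
  β = 0.7335: g = 0.00133, g' = -0.3194 → β = 0.7377
Converged at β = 0.7377.
Compositions from xᵢ = zᵢ/(1+β(Kᵢ−1)), yᵢ = Kᵢxᵢ:
  1-propanol: x = 0.2588, y = 0.5150
  n-octane: x = 0.2018, y = 0.1937
  o-xylene: x = 0.5394, y = 0.2913

y_n-octane = 0.1937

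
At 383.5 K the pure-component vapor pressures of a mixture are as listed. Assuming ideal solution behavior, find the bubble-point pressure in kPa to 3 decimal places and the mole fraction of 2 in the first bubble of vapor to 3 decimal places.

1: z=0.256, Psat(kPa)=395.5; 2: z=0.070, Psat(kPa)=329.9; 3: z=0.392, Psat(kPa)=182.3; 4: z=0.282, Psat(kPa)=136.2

Pbub = 234.211 kPa, y_2 = 0.099

At the bubble point ψ → 0, so ΣzᵢKᵢ = 1 with Kᵢ = Pᵢˢᵃᵗ/P ⇒ P = ΣzᵢPᵢˢᵃᵗ.
P = 0.256·395.5 + 0.070·329.9 + 0.392·182.3 + 0.282·136.2 = 234.211 kPa
yᵢ = zᵢPᵢˢᵃᵗ/P ⇒ y_2 = 0.070·329.9/234.211 = 0.099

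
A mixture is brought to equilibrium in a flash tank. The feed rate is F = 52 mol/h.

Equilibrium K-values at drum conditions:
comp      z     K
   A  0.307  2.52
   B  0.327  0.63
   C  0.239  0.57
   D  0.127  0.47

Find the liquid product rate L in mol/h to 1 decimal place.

L = 37.8 mol/h

Newton–Raphson from β = 0.5:
  β = 0.500: g = -0.1058, g' = -0.434 → β = 0.256
  β = 0.256: g = 0.0088, g' = -0.526 → β = 0.273
Converged at β = 0.273.
Then V = β·F = 0.2731·52 = 14.2 mol/h and L = F − V = 37.8 mol/h.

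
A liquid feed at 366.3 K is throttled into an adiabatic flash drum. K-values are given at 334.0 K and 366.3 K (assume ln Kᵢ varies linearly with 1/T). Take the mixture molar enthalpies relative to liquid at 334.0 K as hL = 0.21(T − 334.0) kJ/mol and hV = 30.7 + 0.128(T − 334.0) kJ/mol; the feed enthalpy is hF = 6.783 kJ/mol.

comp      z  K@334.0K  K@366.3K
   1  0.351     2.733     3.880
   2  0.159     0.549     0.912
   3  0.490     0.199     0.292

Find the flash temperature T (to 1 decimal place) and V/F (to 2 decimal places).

T = 340.9 K, V/F = 0.18

Adiabatic flash: solve Rachford–Rice at each trial T, then check hF = ψ·hV(T) + (1−ψ)·hL(T).
  T = 334.0 K: K = (2.733, 0.549, 0.199), RR gives ψ = 0.114, H_out = 3.511 kJ/mol
  T = 366.3 K: K = (3.880, 0.912, 0.292), RR gives ψ = 0.374, H_out = 17.283 kJ/mol
  T = 350.1 K: K = (3.281, 0.715, 0.243), RR gives ψ = 0.253, H_out = 10.818 kJ/mol
  T = 342.1 K: K = (3.003, 0.629, 0.221), RR gives ψ = 0.188, H_out = 7.343 kJ/mol
  T = 338.1 K: K = (2.868, 0.589, 0.210), RR gives ψ = 0.153, H_out = 5.498 kJ/mol
  T = 340.1 K: K = (2.935, 0.609, 0.215), RR gives ψ = 0.171, H_out = 6.431 kJ/mol
Linear interpolation between T = 340.1 (H_out = 6.431) and T = 342.1 (H_out = 7.343) on hF = 6.783 gives T ≈ 340.9 K, at which ψ = 0.18.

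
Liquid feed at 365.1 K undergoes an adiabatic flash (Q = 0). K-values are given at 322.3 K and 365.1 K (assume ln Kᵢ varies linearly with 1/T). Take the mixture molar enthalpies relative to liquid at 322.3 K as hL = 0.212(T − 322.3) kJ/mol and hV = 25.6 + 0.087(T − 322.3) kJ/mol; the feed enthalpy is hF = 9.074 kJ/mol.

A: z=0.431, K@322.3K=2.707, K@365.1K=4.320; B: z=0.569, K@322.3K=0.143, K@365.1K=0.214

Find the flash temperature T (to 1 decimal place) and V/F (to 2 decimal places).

Adiabatic flash: solve Rachford–Rice at each trial T, then check hF = ψ·hV(T) + (1−ψ)·hL(T).
  T = 322.3 K: K = (2.707, 0.143), RR gives ψ = 0.170, H_out = 4.341 kJ/mol
  T = 365.1 K: K = (4.320, 0.214), RR gives ψ = 0.377, H_out = 16.707 kJ/mol
  T = 343.7 K: K = (3.470, 0.177), RR gives ψ = 0.293, H_out = 11.263 kJ/mol
  T = 333.0 K: K = (3.077, 0.160), RR gives ψ = 0.239, H_out = 8.066 kJ/mol
  T = 338.4 K: K = (3.272, 0.168), RR gives ψ = 0.268, H_out = 9.732 kJ/mol
  T = 335.7 K: K = (3.174, 0.164), RR gives ψ = 0.254, H_out = 8.914 kJ/mol
  T = 337.0 K: K = (3.221, 0.166), RR gives ψ = 0.261, H_out = 9.312 kJ/mol
Linear interpolation between T = 335.7 (H_out = 8.914) and T = 337.0 (H_out = 9.312) on hF = 9.074 gives T ≈ 336.2 K, at which ψ = 0.26.

T = 336.2 K, V/F = 0.26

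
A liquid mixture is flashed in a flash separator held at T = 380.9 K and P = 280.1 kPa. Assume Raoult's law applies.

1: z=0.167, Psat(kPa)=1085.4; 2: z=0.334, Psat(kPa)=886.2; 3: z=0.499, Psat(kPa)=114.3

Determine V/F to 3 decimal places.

Raoult's law: Kᵢ = Pᵢˢᵃᵗ/P = Pᵢˢᵃᵗ/280.1.
  K_1 = 1085.4/280.1 = 3.87504, K_2 = 886.2/280.1 = 3.16387, K_3 = 114.3/280.1 = 0.40807
Material balance + equilibrium reduce to Σ zᵢ(Kᵢ−1)/(1+V/F(Kᵢ−1)) = 0.
g(0) = ΣzᵢKᵢ − 1 = 0.907 and g(1) = 1 − Σzᵢ/Kᵢ = -0.371, so a root lies in (0, 1).
Iterate (Newton) starting at V/F = 0.5:
  V/F = 0.500: g = 0.1246, g' = -0.946 → V/F = 0.632
  V/F = 0.632: g = 0.0041, g' = -0.899 → V/F = 0.636
Converged at V/F = 0.636.

V/F = 0.636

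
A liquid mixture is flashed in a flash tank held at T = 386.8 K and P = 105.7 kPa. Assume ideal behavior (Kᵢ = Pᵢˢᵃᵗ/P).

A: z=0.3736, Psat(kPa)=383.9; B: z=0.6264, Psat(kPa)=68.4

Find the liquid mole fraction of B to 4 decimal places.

Raoult's law: Kᵢ = Pᵢˢᵃᵗ/P = Pᵢˢᵃᵗ/105.7.
  K_A = 383.9/105.7 = 3.631977, K_B = 68.4/105.7 = 0.647114
Rachford–Rice: g(β) = Σ zᵢ(Kᵢ−1)/(1+β(Kᵢ−1)) = 0.
Feasibility: ΣzᵢKᵢ = 1.7623, Σzᵢ/Kᵢ = 1.0709 — both > 1, two phases present.
Binary case is linear: z₁(K₁−1)(1+β(K₂−1)) + z₂(K₂−1)(1+β(K₁−1)) = 0
⇒ β = [z₁(K₁−1)+z₂(K₂−1)] / [−(K₁−1)(K₂−1)] = 0.76226/0.92879 = 0.8207
Compositions from xᵢ = zᵢ/(1+β(Kᵢ−1)), yᵢ = Kᵢxᵢ:
  A: x = 0.1182, y = 0.4294
  B: x = 0.8818, y = 0.5706

x_B = 0.8818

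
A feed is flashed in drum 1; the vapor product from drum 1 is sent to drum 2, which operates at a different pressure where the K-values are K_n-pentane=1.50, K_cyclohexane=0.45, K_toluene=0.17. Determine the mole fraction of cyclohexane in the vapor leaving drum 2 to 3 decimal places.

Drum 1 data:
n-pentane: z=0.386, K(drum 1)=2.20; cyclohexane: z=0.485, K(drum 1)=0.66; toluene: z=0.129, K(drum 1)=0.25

y_cyclohexane (drum 2) = 0.184

Drum 1:
Let ψ₁ = V/F and solve Σ zᵢ(Kᵢ−1)/(1+ψ₁(Kᵢ−1)) = 0.
Check two-phase: ΣzᵢKᵢ = 1.202 > 1 and Σzᵢ/Kᵢ = 1.426 > 1, so g(0) = 0.202 > 0 and g(1) = -0.426 < 0.
Newton–Raphson from ψ₁ = 0.31:
  ψ₁ = 0.310: g = 0.0272, g' = -0.489 → ψ₁ = 0.366
Converged at ψ₁ = 0.366.
Drum-1 compositions:
  n-pentane: x = 0.268, y = 0.590
  cyclohexane: x = 0.554, y = 0.366
  toluene: x = 0.178, y = 0.044
Drum-2 feed = drum-1 vapor: z₂ = (0.5899, 0.3656, 0.0445).
Drum 2:
Material balance + equilibrium reduce to Σ zᵢ(Kᵢ−1)/(1+ψ₂(Kᵢ−1)) = 0.
Check two-phase: ΣzᵢKᵢ = 1.057 > 1 and Σzᵢ/Kᵢ = 1.467 > 1, so g(0) = 0.057 > 0 and g(1) = -0.467 < 0.
Iterate (Newton) starting at ψ₂ = 0.5:
  ψ₂ = 0.500: g = -0.1045, g' = -0.394 → ψ₂ = 0.235
  ψ₂ = 0.235: g = -0.0129, g' = -0.311 → ψ₂ = 0.194
  ψ₂ = 0.194: g = -0.0001, g' = -0.305 → ψ₂ = 0.193
Converged at ψ₂ = 0.193.
  n-pentane: x = 0.538, y = 0.807
  cyclohexane: x = 0.409, y = 0.184
  toluene: x = 0.053, y = 0.009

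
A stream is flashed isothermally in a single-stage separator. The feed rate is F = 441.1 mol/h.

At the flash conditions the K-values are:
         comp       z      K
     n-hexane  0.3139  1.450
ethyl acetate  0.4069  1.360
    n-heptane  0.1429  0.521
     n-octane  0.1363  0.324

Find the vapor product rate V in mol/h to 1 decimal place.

V = 236.4 mol/h

Material balance + equilibrium reduce to Σ zᵢ(Kᵢ−1)/(1+ψ(Kᵢ−1)) = 0.
Feasibility: ΣzᵢKᵢ = 1.1272, Σzᵢ/Kᵢ = 1.2106 — both > 1, two phases present.
Iterate (Newton) starting at ψ = 0.66:
  ψ = 0.6600: g = -0.03919, g' = -0.3454 → ψ = 0.5465
  ψ = 0.5465: g = -0.00308, g' = -0.2946 → ψ = 0.5361
  ψ = 0.5361: g = -0.00002, g' = -0.2909 → ψ = 0.5360
Converged at ψ = 0.5360.
Then V = ψ·F = 0.5360·441.1 = 236.4 mol/h and L = F − V = 204.7 mol/h.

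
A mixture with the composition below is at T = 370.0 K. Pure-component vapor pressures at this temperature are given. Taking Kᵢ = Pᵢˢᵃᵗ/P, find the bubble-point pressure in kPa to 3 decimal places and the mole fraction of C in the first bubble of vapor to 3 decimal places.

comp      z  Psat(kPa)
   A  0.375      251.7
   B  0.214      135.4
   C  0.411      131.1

At the bubble point ψ → 0, so ΣzᵢKᵢ = 1 with Kᵢ = Pᵢˢᵃᵗ/P ⇒ P = ΣzᵢPᵢˢᵃᵗ.
P = 0.375·251.7 + 0.214·135.4 + 0.411·131.1 = 177.245 kPa
yᵢ = zᵢPᵢˢᵃᵗ/P ⇒ y_C = 0.411·131.1/177.245 = 0.304

Pbub = 177.245 kPa, y_C = 0.304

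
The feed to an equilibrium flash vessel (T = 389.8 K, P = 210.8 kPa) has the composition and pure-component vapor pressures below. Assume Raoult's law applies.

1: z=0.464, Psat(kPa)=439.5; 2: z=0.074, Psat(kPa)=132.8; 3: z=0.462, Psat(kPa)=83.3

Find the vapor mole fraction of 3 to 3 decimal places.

y_3 = 0.225

Raoult's law: Kᵢ = Pᵢˢᵃᵗ/P = Pᵢˢᵃᵗ/210.8.
  K_1 = 439.5/210.8 = 2.08491, K_2 = 132.8/210.8 = 0.62998, K_3 = 83.3/210.8 = 0.39516
Rachford–Rice: g(ψ) = Σ zᵢ(Kᵢ−1)/(1+ψ(Kᵢ−1)) = 0.
Check two-phase: ΣzᵢKᵢ = 1.197 > 1 and Σzᵢ/Kᵢ = 1.509 > 1, so g(0) = 0.197 > 0 and g(1) = -0.509 < 0.
Newton–Raphson from ψ = 0.35:
  ψ = 0.350: g = -0.0211, g' = -0.572 → ψ = 0.313
Converged at ψ = 0.313.
Compositions from xᵢ = zᵢ/(1+ψ(Kᵢ−1)), yᵢ = Kᵢxᵢ:
  1: x = 0.346, y = 0.722
  2: x = 0.084, y = 0.053
  3: x = 0.570, y = 0.225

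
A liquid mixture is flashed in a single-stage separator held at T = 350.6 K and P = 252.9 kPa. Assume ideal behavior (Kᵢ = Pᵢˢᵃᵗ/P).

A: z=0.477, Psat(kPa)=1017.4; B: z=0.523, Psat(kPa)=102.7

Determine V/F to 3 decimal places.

Raoult's law: Kᵢ = Pᵢˢᵃᵗ/P = Pᵢˢᵃᵗ/252.9.
  K_A = 1017.4/252.9 = 4.02293, K_B = 102.7/252.9 = 0.40609
Material balance + equilibrium reduce to Σ zᵢ(Kᵢ−1)/(1+V/F(Kᵢ−1)) = 0.
g(0) = ΣzᵢKᵢ − 1 = 1.131 and g(1) = 1 − Σzᵢ/Kᵢ = -0.406, so a root lies in (0, 1).
Binary case is linear: z₁(K₁−1)(1+V/F(K₂−1)) + z₂(K₂−1)(1+V/F(K₁−1)) = 0
⇒ V/F = [z₁(K₁−1)+z₂(K₂−1)] / [−(K₁−1)(K₂−1)] = 1.1313/1.7954 = 0.630

V/F = 0.630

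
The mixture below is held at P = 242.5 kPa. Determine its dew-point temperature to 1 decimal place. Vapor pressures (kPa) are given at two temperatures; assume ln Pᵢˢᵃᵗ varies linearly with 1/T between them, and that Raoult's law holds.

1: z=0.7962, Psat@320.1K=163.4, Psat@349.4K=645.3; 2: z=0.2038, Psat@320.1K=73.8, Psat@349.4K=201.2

T = 334.1 K

Dew-point temperature: Σzᵢ·P/Pᵢˢᵃᵗ(T) = 1. Interpolate ln Pᵢˢᵃᵗ = aᵢ + bᵢ/T.
  T = 320.1 K: ΣzᵢP/Pᵢˢᵃᵗ = 1.8513
  T = 349.4 K: ΣzᵢP/Pᵢˢᵃᵗ = 0.5448
  T = 334.8 K: ΣzᵢP/Pᵢˢᵃᵗ = 0.9717
  T = 327.5 K: ΣzᵢP/Pᵢˢᵃᵗ = 1.3272
  T = 331.1 K: ΣzᵢP/Pᵢˢᵃᵗ = 1.1358
  T = 333.0 K: ΣzᵢP/Pᵢˢᵃᵗ = 1.0479
Interpolating between 333.0 K and 334.8 K gives T ≈ 334.1 K.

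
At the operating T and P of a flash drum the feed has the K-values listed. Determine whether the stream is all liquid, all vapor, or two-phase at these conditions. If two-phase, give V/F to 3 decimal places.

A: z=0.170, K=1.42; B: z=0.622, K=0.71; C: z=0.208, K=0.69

ΣzᵢKᵢ = 0.827; Σzᵢ/Kᵢ = 1.297.
Since ΣzᵢKᵢ < 1 the mixture is below its bubble point — single liquid phase.

all liquid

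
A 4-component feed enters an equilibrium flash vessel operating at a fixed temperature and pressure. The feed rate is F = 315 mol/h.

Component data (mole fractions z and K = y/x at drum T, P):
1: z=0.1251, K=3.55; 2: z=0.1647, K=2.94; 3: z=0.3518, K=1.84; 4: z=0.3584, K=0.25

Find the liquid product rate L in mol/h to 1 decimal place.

Let ψ = V/F and solve Σ zᵢ(Kᵢ−1)/(1+ψ(Kᵢ−1)) = 0.
Check two-phase: ΣzᵢKᵢ = 1.6652 > 1 and Σzᵢ/Kᵢ = 1.7161 > 1, so g(0) = 0.6652 > 0 and g(1) = -0.7161 < 0.
Iterate (Newton) starting at ψ = 0.35:
  ψ = 0.3500: g = 0.22276, g' = -0.9659 → ψ = 0.5806
  ψ = 0.5806: g = 0.00135, g' = -1.0140 → ψ = 0.5820
Converged at ψ = 0.5820.
Then V = ψ·F = 0.5820·315 = 183.3 mol/h and L = F − V = 131.7 mol/h.

L = 131.7 mol/h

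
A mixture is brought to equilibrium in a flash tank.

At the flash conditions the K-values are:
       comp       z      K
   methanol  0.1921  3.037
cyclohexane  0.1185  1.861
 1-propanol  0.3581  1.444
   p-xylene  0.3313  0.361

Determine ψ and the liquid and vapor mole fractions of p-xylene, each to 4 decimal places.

Newton–Raphson from ψ = 0.54:
  ψ = 0.5400: g = 0.06100, g' = -0.5830 → ψ = 0.6446
  ψ = 0.6446: g = -0.00159, g' = -0.6191 → ψ = 0.6421
Converged at ψ = 0.6421.
Compositions from xᵢ = zᵢ/(1+ψ(Kᵢ−1)), yᵢ = Kᵢxᵢ:
  methanol: x = 0.0832, y = 0.2528
  cyclohexane: x = 0.0763, y = 0.1420
  1-propanol: x = 0.2787, y = 0.4024
  p-xylene: x = 0.5618, y = 0.2028

ψ = 0.6421, x_p-xylene = 0.5618, y_p-xylene = 0.2028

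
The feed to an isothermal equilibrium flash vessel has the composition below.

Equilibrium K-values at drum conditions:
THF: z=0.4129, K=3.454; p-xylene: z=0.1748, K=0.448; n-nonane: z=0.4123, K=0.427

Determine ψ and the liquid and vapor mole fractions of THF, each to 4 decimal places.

ψ = 0.4892, x_THF = 0.1876, y_THF = 0.6481

Let ψ = V/F and solve Σ zᵢ(Kᵢ−1)/(1+ψ(Kᵢ−1)) = 0.
Feasibility: ΣzᵢKᵢ = 1.6805, Σzᵢ/Kᵢ = 1.4753 — both > 1, two phases present.
Iterate (Newton) starting at ψ = 0.5:
  ψ = 0.5000: g = -0.00940, g' = -0.8689 → ψ = 0.4892
Converged at ψ = 0.4892.
Compositions from xᵢ = zᵢ/(1+ψ(Kᵢ−1)), yᵢ = Kᵢxᵢ:
  THF: x = 0.1876, y = 0.6481
  p-xylene: x = 0.2395, y = 0.1073
  n-nonane: x = 0.5729, y = 0.2446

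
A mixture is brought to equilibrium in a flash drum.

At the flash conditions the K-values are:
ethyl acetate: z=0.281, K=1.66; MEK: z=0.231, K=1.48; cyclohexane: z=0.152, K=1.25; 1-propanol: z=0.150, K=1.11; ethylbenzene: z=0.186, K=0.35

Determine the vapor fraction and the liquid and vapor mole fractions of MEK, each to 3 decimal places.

ψ = 0.792, x_MEK = 0.167, y_MEK = 0.248

Newton–Raphson from ψ = 0.53:
  ψ = 0.530: g = 0.0905, g' = -0.293 → ψ = 0.839
  ψ = 0.839: g = -0.0210, g' = -0.466 → ψ = 0.794
  ψ = 0.794: g = -0.0010, g' = -0.424 → ψ = 0.792
Converged at ψ = 0.792.
Compositions from xᵢ = zᵢ/(1+ψ(Kᵢ−1)), yᵢ = Kᵢxᵢ:
  ethyl acetate: x = 0.185, y = 0.306
  MEK: x = 0.167, y = 0.248
  cyclohexane: x = 0.127, y = 0.159
  1-propanol: x = 0.138, y = 0.153
  ethylbenzene: x = 0.383, y = 0.134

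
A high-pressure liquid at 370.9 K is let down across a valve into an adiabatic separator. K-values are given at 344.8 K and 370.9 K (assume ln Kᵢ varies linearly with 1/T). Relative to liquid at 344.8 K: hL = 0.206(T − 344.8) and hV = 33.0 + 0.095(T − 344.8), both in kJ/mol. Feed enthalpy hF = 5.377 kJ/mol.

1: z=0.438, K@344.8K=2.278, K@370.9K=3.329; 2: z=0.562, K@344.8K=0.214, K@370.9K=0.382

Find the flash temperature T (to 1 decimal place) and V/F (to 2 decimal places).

T = 346.9 K, V/F = 0.15

Adiabatic flash: solve Rachford–Rice at each trial T, then check hF = ψ·hV(T) + (1−ψ)·hL(T).
  T = 344.8 K: K = (2.278, 0.214), RR gives ψ = 0.118, H_out = 3.878 kJ/mol
  T = 370.9 K: K = (3.329, 0.382), RR gives ψ = 0.467, H_out = 19.448 kJ/mol
  T = 357.9 K: K = (2.775, 0.289), RR gives ψ = 0.300, H_out = 12.151 kJ/mol
  T = 351.4 K: K = (2.521, 0.250), RR gives ψ = 0.214, H_out = 8.274 kJ/mol
  T = 348.1 K: K = (2.397, 0.231), RR gives ψ = 0.168, H_out = 6.152 kJ/mol
  T = 346.5 K: K = (2.339, 0.223), RR gives ψ = 0.144, H_out = 5.071 kJ/mol
  T = 347.3 K: K = (2.368, 0.227), RR gives ψ = 0.156, H_out = 5.616 kJ/mol
Linear interpolation between T = 346.5 (H_out = 5.071) and T = 347.3 (H_out = 5.616) on hF = 5.377 gives T ≈ 346.9 K, at which ψ = 0.15.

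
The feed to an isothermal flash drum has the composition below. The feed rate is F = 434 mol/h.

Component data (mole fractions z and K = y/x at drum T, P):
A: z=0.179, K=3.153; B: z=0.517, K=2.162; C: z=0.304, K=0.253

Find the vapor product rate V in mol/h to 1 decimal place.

V = 307.4 mol/h

Material balance + equilibrium reduce to Σ zᵢ(Kᵢ−1)/(1+V/F(Kᵢ−1)) = 0.
Feasibility: ΣzᵢKᵢ = 1.759, Σzᵢ/Kᵢ = 1.497 — both > 1, two phases present.
Iterate (Newton) starting at V/F = 0.5:
  V/F = 0.500: g = 0.2031, g' = -0.904 → V/F = 0.725
  V/F = 0.725: g = -0.0185, g' = -1.139 → V/F = 0.708
Converged at V/F = 0.708.
Then V = V/F·F = 0.7082·434 = 307.4 mol/h and L = F − V = 126.6 mol/h.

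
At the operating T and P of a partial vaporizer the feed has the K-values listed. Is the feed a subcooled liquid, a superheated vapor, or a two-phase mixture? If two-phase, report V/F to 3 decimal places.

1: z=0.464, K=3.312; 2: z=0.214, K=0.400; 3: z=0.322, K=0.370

two-phase, V/F = 0.519

ΣzᵢKᵢ = 1.742; Σzᵢ/Kᵢ = 1.545.
Both exceed 1, so a two-phase solution exists.
Newton iteration, ψ⁰ = 0.69:
  ψ = 0.690: g = -0.1646, g' = -0.993 → ψ = 0.524
  ψ = 0.524: g = -0.0052, g' = -0.956 → ψ = 0.519
Converged at ψ = 0.519.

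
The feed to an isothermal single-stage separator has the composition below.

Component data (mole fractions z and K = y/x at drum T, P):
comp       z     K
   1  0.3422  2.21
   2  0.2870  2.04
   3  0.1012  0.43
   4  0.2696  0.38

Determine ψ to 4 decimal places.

ψ = 0.7084

Let ψ = V/F and solve Σ zᵢ(Kᵢ−1)/(1+ψ(Kᵢ−1)) = 0.
Feasibility: ΣzᵢKᵢ = 1.4877, Σzᵢ/Kᵢ = 1.2404 — both > 1, two phases present.
Newton iteration, ψ⁰ = 0.5:
  ψ = 0.5000: g = 0.13142, g' = -0.6108 → ψ = 0.7152
  ψ = 0.7152: g = -0.00454, g' = -0.6743 → ψ = 0.7084
Converged at ψ = 0.7084.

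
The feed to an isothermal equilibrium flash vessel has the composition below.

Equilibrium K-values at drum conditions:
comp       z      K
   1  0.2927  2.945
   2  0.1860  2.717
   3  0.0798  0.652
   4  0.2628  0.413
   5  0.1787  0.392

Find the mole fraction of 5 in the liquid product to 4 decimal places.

x_5 = 0.2730

Let ψ = V/F and solve Σ zᵢ(Kᵢ−1)/(1+ψ(Kᵢ−1)) = 0.
Check two-phase: ΣzᵢKᵢ = 1.5980 > 1 and Σzᵢ/Kᵢ = 1.3824 > 1, so g(0) = 0.5980 > 0 and g(1) = -0.3824 < 0.
Iterate (Newton) starting at ψ = 0.5:
  ψ = 0.5000: g = 0.05238, g' = -0.7753 → ψ = 0.5676
  ψ = 0.5676: g = 0.00050, g' = -0.7635 → ψ = 0.5682
Converged at ψ = 0.5682.
Compositions from xᵢ = zᵢ/(1+ψ(Kᵢ−1)), yᵢ = Kᵢxᵢ:
  1: x = 0.1390, y = 0.4095
  2: x = 0.0941, y = 0.2558
  3: x = 0.0995, y = 0.0649
  4: x = 0.3943, y = 0.1629
  5: x = 0.2730, y = 0.1070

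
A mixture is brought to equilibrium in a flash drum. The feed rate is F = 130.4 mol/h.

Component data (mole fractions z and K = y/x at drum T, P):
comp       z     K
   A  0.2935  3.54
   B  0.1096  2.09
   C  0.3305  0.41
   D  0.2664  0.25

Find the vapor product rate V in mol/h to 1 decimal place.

Material balance + equilibrium reduce to Σ zᵢ(Kᵢ−1)/(1+V/F(Kᵢ−1)) = 0.
Check two-phase: ΣzᵢKᵢ = 1.4702 > 1 and Σzᵢ/Kᵢ = 2.0070 > 1, so g(0) = 0.4702 > 0 and g(1) = -1.0070 < 0.
Newton iteration, V/F⁰ = 0.54:
  V/F = 0.5400: g = -0.23243, g' = -1.0593 → V/F = 0.3206
  V/F = 0.3206: g = -0.00410, g' = -1.0815 → V/F = 0.3168
Converged at V/F = 0.3168.
Then V = V/F·F = 0.3168·130.4 = 41.3 mol/h and L = F − V = 89.1 mol/h.

V = 41.3 mol/h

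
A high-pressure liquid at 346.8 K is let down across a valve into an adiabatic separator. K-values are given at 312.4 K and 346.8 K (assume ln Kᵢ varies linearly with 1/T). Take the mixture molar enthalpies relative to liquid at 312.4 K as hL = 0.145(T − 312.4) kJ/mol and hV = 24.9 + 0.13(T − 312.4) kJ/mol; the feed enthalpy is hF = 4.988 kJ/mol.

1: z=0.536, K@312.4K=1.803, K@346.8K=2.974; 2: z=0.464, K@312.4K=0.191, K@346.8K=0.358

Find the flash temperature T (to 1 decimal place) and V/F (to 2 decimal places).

T = 316.6 K, V/F = 0.18

Adiabatic flash: solve Rachford–Rice at each trial T, then check hF = ψ·hV(T) + (1−ψ)·hL(T).
  T = 312.4 K: K = (1.803, 0.191), RR gives ψ = 0.085, H_out = 2.109 kJ/mol
  T = 346.8 K: K = (2.974, 0.358), RR gives ψ = 0.600, H_out = 19.614 kJ/mol
  T = 329.6 K: K = (2.346, 0.266), RR gives ψ = 0.385, H_out = 11.990 kJ/mol
  T = 321.0 K: K = (2.064, 0.226), RR gives ψ = 0.257, H_out = 7.605 kJ/mol
  T = 316.7 K: K = (1.931, 0.208), RR gives ψ = 0.178, H_out = 5.055 kJ/mol
  T = 314.5 K: K = (1.865, 0.199), RR gives ψ = 0.133, H_out = 3.607 kJ/mol
Linear interpolation between T = 314.5 (H_out = 3.607) and T = 316.7 (H_out = 5.055) on hF = 4.988 gives T ≈ 316.6 K, at which ψ = 0.18.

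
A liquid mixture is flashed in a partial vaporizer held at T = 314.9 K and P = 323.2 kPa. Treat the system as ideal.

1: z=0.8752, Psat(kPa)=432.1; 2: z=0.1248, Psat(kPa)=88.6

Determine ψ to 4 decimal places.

ψ = 0.8353

Raoult's law: Kᵢ = Pᵢˢᵃᵗ/P = Pᵢˢᵃᵗ/323.2.
  K_1 = 432.1/323.2 = 1.336943, K_2 = 88.6/323.2 = 0.274134
Material balance + equilibrium reduce to Σ zᵢ(Kᵢ−1)/(1+ψ(Kᵢ−1)) = 0.
Feasibility: ΣzᵢKᵢ = 1.2043, Σzᵢ/Kᵢ = 1.1099 — both > 1, two phases present.
Binary case is linear: z₁(K₁−1)(1+ψ(K₂−1)) + z₂(K₂−1)(1+ψ(K₁−1)) = 0
⇒ ψ = [z₁(K₁−1)+z₂(K₂−1)] / [−(K₁−1)(K₂−1)] = 0.20430/0.24458 = 0.8353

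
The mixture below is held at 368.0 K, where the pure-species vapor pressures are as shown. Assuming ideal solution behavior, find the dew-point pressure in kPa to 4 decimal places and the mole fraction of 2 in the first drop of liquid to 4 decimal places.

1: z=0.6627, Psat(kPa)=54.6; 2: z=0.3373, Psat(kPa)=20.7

At the dew point ψ → 1, so Σzᵢ/Kᵢ = 1 with Kᵢ = Pᵢˢᵃᵗ/P ⇒ 1/P = Σzᵢ/Pᵢˢᵃᵗ.
1/P = 0.6627/54.6 + 0.3373/20.7 = 0.0284320 ⇒ P = 35.1716 kPa
xᵢ = zᵢP/Pᵢˢᵃᵗ ⇒ x_2 = 0.3373·35.1716/20.7 = 0.5731

Pdew = 35.1716 kPa, x_2 = 0.5731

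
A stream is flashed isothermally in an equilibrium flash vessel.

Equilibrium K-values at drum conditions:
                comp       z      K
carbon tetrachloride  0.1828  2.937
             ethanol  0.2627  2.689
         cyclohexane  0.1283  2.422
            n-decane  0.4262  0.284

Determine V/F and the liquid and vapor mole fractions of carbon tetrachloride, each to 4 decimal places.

V/F = 0.5504, x_carbon tetrachloride = 0.0885, y_carbon tetrachloride = 0.2598

Newton iteration, V/F⁰ = 0.5:
  V/F = 0.5000: g = 0.05173, g' = -1.0160 → V/F = 0.5509
  V/F = 0.5509: g = -0.00051, g' = -1.0390 → V/F = 0.5504
Converged at V/F = 0.5504.
Compositions from xᵢ = zᵢ/(1+V/F(Kᵢ−1)), yᵢ = Kᵢxᵢ:
  carbon tetrachloride: x = 0.0885, y = 0.2598
  ethanol: x = 0.1361, y = 0.3661
  cyclohexane: x = 0.0720, y = 0.1743
  n-decane: x = 0.7034, y = 0.1998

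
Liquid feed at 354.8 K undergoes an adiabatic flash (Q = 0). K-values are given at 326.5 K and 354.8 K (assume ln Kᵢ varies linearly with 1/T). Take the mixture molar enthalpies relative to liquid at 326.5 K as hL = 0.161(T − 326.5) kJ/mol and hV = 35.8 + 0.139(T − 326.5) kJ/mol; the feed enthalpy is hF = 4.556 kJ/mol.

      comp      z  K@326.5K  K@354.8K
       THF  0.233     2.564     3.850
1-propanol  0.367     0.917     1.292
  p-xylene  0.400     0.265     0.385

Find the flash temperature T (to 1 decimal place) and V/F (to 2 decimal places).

Adiabatic flash: solve Rachford–Rice at each trial T, then check hF = ψ·hV(T) + (1−ψ)·hL(T).
  T = 326.5 K: K = (2.564, 0.917, 0.265), RR gives ψ = 0.053, H_out = 1.898 kJ/mol
  T = 354.8 K: K = (3.850, 1.292, 0.385), RR gives ψ = 0.518, H_out = 22.791 kJ/mol
  T = 340.6 K: K = (3.166, 1.096, 0.322), RR gives ψ = 0.299, H_out = 12.885 kJ/mol
  T = 333.6 K: K = (2.858, 1.005, 0.293), RR gives ψ = 0.183, H_out = 7.659 kJ/mol
  T = 330.1 K: K = (2.711, 0.961, 0.279), RR gives ψ = 0.121, H_out = 4.892 kJ/mol
  T = 328.3 K: K = (2.637, 0.939, 0.272), RR gives ψ = 0.087, H_out = 3.417 kJ/mol
Linear interpolation between T = 328.3 (H_out = 3.417) and T = 330.1 (H_out = 4.892) on hF = 4.556 gives T ≈ 329.7 K, at which ψ = 0.11.

T = 329.7 K, V/F = 0.11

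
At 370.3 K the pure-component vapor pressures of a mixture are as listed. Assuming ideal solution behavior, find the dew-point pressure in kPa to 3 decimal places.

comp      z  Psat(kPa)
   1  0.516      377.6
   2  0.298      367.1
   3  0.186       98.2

At the dew point ψ → 1, so Σzᵢ/Kᵢ = 1 with Kᵢ = Pᵢˢᵃᵗ/P ⇒ 1/P = Σzᵢ/Pᵢˢᵃᵗ.
1/P = 0.516/377.6 + 0.298/367.1 + 0.186/98.2 = 0.004072 ⇒ P = 245.556 kPa

Pdew = 245.556 kPa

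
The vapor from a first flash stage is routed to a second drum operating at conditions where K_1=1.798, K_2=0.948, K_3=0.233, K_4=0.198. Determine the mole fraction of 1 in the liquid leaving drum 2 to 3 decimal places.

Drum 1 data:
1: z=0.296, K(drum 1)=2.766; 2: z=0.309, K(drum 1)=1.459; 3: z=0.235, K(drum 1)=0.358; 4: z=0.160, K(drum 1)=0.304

x_1 (drum 2) = 0.321

Drum 1:
Material balance + equilibrium reduce to Σ zᵢ(Kᵢ−1)/(1+ψ₁(Kᵢ−1)) = 0.
Check two-phase: ΣzᵢKᵢ = 1.402 > 1 and Σzᵢ/Kᵢ = 1.502 > 1, so g(0) = 0.402 > 0 and g(1) = -0.502 < 0.
Iterate (Newton) starting at ψ₁ = 0.5:
  ψ₁ = 0.500: g = -0.0000, g' = -0.696 → ψ₁ = 0.500
Converged at ψ₁ = 0.500.
Drum-1 compositions:
  1: x = 0.157, y = 0.435
  2: x = 0.251, y = 0.367
  3: x = 0.346, y = 0.124
  4: x = 0.245, y = 0.075
Drum-2 feed = drum-1 vapor: z₂ = (0.4348, 0.3667, 0.1239, 0.0746).
Drum 2:
Newton iteration, ψ₂⁰ = 0.38:
  ψ₂ = 0.380: g = 0.0266, g' = -0.409 → ψ₂ = 0.445
  ψ₂ = 0.445: g = -0.0008, g' = -0.436 → ψ₂ = 0.443
Converged at ψ₂ = 0.443.
  1: x = 0.321, y = 0.578
  2: x = 0.375, y = 0.356
  3: x = 0.188, y = 0.044
  4: x = 0.116, y = 0.023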